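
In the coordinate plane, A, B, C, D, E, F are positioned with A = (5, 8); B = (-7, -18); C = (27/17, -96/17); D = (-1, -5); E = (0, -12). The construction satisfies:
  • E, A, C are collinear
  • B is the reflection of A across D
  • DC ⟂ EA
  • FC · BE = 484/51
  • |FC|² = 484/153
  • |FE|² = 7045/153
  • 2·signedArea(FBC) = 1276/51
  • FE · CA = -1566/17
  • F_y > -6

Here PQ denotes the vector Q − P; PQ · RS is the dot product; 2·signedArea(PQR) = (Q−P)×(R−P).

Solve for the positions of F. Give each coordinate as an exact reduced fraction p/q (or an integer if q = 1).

F = (-7/51, -266/51)

1. F_x = -7/51  [2·signedArea(FBC) = 1276/51 ∩ FC · BE = 484/51]
2. F_y = -266/51  [2·signedArea(FBC) = 1276/51 ∩ FC · BE = 484/51]
   → F = (-7/51, -266/51)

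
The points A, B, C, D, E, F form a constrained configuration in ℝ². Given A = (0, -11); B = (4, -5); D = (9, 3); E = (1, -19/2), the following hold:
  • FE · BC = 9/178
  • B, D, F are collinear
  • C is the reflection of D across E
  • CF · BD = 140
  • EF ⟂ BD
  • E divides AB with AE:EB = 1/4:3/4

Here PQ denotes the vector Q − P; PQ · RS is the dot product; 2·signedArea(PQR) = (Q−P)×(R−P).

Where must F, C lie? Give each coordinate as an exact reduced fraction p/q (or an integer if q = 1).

C = (-7, -22)
F = (101/89, -853/89)

1. F_x = 101/89  [B, D, F are collinear ∩ EF ⟂ BD]
2. F_y = -853/89  [B, D, F are collinear ∩ EF ⟂ BD]
   → F = (101/89, -853/89)
3. C_x = -7  [C is the reflection of D across E]
4. C_y = -22  [C is the reflection of D across E]
   → C = (-7, -22)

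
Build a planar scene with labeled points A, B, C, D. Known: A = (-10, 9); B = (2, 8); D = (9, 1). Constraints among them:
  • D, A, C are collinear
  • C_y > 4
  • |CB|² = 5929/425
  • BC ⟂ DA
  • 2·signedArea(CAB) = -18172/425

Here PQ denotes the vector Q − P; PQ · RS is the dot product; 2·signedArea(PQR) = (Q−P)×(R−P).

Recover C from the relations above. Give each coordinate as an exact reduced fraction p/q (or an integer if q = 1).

C = (234/425, 1937/425)

1. C_x = 234/425  [D, A, C are collinear ∩ BC ⟂ DA]
2. C_y = 1937/425  [D, A, C are collinear ∩ BC ⟂ DA]
   → C = (234/425, 1937/425)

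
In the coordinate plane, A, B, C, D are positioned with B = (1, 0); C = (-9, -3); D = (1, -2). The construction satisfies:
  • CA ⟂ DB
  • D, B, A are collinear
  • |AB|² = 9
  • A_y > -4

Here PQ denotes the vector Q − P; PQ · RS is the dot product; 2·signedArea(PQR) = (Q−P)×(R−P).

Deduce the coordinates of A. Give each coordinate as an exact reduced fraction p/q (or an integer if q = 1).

1. A_x = 1  [D, B, A are collinear ∩ CA ⟂ DB]
2. A_y = -3  [D, B, A are collinear ∩ CA ⟂ DB]
   → A = (1, -3)

A = (1, -3)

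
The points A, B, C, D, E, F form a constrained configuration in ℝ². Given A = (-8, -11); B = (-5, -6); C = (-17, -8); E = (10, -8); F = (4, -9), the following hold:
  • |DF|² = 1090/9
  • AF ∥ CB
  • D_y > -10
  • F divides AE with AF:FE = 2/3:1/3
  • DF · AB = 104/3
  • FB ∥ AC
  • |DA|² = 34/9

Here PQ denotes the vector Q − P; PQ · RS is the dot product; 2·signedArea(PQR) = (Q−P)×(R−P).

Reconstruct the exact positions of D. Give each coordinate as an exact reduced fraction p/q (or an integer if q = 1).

1. D_x = -7  [line -3·x + -5·y + -203/3 = 0 ∩ |DF|² = 1090/9]
2. D_y = -28/3  [line -3·x + -5·y + -203/3 = 0 ∩ |DF|² = 1090/9]
   → D = (-7, -28/3)

D = (-7, -28/3)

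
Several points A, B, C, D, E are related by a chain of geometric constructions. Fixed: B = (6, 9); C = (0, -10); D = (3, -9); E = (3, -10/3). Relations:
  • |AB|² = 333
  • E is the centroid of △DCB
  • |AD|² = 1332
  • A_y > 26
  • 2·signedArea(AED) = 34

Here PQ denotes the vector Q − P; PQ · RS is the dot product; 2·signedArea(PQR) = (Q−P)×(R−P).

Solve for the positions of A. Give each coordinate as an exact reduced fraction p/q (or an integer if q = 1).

1. A_x = 9  [2·signedArea(AED) = 34]
2. A_y = 27  [|AB|² = 333]
   → A = (9, 27)

A = (9, 27)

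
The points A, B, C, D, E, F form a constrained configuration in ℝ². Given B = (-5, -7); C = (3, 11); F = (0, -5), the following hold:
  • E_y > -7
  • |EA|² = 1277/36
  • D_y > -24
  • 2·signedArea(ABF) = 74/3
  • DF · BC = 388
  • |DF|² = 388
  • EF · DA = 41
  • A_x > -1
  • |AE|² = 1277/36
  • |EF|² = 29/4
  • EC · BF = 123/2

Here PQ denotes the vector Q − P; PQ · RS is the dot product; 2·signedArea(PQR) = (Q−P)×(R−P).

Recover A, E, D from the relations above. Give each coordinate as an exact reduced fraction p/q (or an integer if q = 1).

A = (-2/3, -1/3)
D = (-8, -23)
E = (-5/2, -6)

1. E_x = -5/2  [line -5·x + -2·y + -49/2 = 0 ∩ |EF|² = 29/4]
2. E_y = -6  [line -5·x + -2·y + -49/2 = 0 ∩ |EF|² = 29/4]
   → E = (-5/2, -6)
3. D_x = -8  [line -8·x + -18·y + -478 = 0 ∩ |DF|² = 388]
4. D_y = -23  [line -8·x + -18·y + -478 = 0 ∩ |DF|² = 388]
   → D = (-8, -23)
5. A_x = -2/3  [2·signedArea(ABF) = 74/3 ∩ EF · DA = 41]
6. A_y = -1/3  [2·signedArea(ABF) = 74/3 ∩ EF · DA = 41]
   → A = (-2/3, -1/3)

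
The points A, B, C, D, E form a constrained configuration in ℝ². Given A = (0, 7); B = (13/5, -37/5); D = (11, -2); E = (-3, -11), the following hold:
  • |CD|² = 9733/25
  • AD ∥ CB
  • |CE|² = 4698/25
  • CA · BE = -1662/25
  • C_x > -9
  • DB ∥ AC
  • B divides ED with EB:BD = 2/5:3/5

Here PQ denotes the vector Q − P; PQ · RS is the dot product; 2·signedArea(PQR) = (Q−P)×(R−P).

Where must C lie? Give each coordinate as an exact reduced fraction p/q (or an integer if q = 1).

1. C_x = -42/5  [AD ∥ CB ∩ DB ∥ AC]
2. C_y = 8/5  [AD ∥ CB ∩ DB ∥ AC]
   → C = (-42/5, 8/5)

C = (-42/5, 8/5)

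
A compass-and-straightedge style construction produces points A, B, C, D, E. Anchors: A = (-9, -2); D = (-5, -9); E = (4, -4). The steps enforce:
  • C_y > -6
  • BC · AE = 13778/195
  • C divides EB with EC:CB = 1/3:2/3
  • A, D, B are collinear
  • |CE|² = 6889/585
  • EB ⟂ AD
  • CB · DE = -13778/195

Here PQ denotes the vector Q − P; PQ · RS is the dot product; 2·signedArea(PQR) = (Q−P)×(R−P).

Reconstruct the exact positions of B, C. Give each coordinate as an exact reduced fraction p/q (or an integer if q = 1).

B = (-321/65, -592/65)
C = (199/195, -1112/195)

1. B_x = -321/65  [A, D, B are collinear ∩ EB ⟂ AD]
2. B_y = -592/65  [A, D, B are collinear ∩ EB ⟂ AD]
   → B = (-321/65, -592/65)
3. C_x = 199/195  [C divides EB with EC:CB = 1/3:2/3]
4. C_y = -1112/195  [C divides EB with EC:CB = 1/3:2/3]
   → C = (199/195, -1112/195)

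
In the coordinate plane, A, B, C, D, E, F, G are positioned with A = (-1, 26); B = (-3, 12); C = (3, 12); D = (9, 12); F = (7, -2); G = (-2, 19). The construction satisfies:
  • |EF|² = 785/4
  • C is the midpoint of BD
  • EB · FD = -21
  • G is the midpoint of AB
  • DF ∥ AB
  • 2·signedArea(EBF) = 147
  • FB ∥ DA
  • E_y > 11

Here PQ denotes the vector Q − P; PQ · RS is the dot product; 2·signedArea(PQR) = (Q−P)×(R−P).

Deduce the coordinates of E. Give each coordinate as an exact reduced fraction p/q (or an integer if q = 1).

1. E_x = 15/2  [EB · FD = -21 ∩ 2·signedArea(EBF) = 147]
2. E_y = 12  [EB · FD = -21 ∩ 2·signedArea(EBF) = 147]
   → E = (15/2, 12)

E = (15/2, 12)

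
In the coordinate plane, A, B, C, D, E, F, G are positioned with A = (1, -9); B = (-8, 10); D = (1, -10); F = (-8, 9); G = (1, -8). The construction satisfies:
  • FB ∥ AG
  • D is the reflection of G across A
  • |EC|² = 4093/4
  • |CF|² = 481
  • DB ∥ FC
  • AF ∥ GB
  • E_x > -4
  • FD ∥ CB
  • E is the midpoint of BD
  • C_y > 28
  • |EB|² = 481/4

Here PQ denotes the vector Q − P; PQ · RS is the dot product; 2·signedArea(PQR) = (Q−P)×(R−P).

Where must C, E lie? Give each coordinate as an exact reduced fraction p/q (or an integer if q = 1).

1. C_x = -17  [FD ∥ CB ∩ DB ∥ FC]
2. C_y = 29  [FD ∥ CB ∩ DB ∥ FC]
   → C = (-17, 29)
3. E_x = -7/2  [E is the midpoint of BD]
4. E_y = 0  [E is the midpoint of BD]
   → E = (-7/2, 0)

C = (-17, 29)
E = (-7/2, 0)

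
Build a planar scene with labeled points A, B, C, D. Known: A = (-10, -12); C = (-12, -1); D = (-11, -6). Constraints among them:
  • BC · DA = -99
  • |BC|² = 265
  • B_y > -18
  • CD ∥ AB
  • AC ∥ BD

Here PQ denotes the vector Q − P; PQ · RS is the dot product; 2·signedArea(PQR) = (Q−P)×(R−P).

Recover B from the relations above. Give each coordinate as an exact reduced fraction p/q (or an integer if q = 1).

1. B_x = -9  [AC ∥ BD ∩ CD ∥ AB]
2. B_y = -17  [AC ∥ BD ∩ CD ∥ AB]
   → B = (-9, -17)

B = (-9, -17)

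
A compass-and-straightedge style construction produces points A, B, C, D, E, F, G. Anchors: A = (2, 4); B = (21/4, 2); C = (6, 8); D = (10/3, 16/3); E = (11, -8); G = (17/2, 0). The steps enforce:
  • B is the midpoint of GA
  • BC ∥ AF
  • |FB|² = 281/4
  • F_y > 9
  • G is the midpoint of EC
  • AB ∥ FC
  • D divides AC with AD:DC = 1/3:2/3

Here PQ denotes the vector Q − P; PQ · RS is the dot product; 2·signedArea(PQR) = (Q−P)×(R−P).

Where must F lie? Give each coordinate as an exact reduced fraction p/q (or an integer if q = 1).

F = (11/4, 10)

1. F_x = 11/4  [AB ∥ FC ∩ BC ∥ AF]
2. F_y = 10  [AB ∥ FC ∩ BC ∥ AF]
   → F = (11/4, 10)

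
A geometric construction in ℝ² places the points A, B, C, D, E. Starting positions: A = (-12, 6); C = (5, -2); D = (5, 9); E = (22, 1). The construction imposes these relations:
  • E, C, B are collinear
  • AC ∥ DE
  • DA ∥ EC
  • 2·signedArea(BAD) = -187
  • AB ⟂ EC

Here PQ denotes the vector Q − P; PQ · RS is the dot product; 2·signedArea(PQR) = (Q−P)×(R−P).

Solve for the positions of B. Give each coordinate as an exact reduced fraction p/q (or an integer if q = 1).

B = (-3015/298, -1391/298)

1. B_x = -3015/298  [E, C, B are collinear ∩ AB ⟂ EC]
2. B_y = -1391/298  [E, C, B are collinear ∩ AB ⟂ EC]
   → B = (-3015/298, -1391/298)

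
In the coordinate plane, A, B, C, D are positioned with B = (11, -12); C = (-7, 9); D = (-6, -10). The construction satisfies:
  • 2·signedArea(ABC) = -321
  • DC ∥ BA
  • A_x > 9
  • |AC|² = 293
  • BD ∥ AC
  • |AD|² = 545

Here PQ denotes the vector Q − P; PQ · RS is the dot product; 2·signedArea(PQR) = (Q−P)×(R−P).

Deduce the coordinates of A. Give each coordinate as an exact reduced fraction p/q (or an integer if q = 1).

A = (10, 7)

1. A_x = 10  [BD ∥ AC ∩ DC ∥ BA]
2. A_y = 7  [BD ∥ AC ∩ DC ∥ BA]
   → A = (10, 7)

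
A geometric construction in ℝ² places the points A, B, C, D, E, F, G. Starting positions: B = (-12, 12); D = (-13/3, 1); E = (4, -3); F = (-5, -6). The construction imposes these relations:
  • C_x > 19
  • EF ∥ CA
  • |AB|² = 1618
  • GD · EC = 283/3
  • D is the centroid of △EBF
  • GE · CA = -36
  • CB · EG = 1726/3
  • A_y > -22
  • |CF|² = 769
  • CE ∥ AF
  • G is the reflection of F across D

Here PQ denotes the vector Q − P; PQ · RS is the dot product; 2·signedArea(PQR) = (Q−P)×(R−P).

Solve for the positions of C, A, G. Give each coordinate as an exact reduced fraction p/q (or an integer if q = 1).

1. G_x = -11/3  [G is the reflection of F across D]
2. G_y = 8  [G is the reflection of F across D]
   → G = (-11/3, 8)
3. C_x = 20  [CB · EG = 1726/3 ∩ GD · EC = 283/3]
4. C_y = -18  [CB · EG = 1726/3 ∩ GD · EC = 283/3]
   → C = (20, -18)
5. A_x = 11  [CE ∥ AF ∩ EF ∥ CA]
6. A_y = -21  [CE ∥ AF ∩ EF ∥ CA]
   → A = (11, -21)

A = (11, -21)
C = (20, -18)
G = (-11/3, 8)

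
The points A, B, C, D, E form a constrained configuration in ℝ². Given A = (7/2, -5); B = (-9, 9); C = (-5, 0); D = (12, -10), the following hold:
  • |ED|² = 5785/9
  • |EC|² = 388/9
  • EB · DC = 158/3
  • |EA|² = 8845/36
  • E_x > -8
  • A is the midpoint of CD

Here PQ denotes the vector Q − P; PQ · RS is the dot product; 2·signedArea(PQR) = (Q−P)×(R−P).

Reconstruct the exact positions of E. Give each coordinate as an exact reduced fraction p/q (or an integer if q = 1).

E = (-23/3, 6)

1. E_x = -23/3  [line 17·x + -10·y + 571/3 = 0 ∩ |EA|² = 8845/36]
2. E_y = 6  [line 17·x + -10·y + 571/3 = 0 ∩ |EA|² = 8845/36]
   → E = (-23/3, 6)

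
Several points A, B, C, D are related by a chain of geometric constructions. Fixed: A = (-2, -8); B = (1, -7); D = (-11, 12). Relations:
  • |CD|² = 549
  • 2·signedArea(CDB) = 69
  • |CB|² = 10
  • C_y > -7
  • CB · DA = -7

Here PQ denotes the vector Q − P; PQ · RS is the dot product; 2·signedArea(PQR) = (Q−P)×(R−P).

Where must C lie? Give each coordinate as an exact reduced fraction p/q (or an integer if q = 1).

C = (4, -6)

1. C_x = 4  [CB · DA = -7 ∩ 2·signedArea(CDB) = 69]
2. C_y = -6  [CB · DA = -7 ∩ 2·signedArea(CDB) = 69]
   → C = (4, -6)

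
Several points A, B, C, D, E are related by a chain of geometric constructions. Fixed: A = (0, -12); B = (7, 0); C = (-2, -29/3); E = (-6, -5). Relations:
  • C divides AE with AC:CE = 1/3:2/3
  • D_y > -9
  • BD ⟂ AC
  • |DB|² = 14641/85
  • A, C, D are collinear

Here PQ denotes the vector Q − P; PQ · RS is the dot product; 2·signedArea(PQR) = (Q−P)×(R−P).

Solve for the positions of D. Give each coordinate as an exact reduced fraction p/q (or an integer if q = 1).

1. D_x = -252/85  [A, C, D are collinear ∩ BD ⟂ AC]
2. D_y = -726/85  [A, C, D are collinear ∩ BD ⟂ AC]
   → D = (-252/85, -726/85)

D = (-252/85, -726/85)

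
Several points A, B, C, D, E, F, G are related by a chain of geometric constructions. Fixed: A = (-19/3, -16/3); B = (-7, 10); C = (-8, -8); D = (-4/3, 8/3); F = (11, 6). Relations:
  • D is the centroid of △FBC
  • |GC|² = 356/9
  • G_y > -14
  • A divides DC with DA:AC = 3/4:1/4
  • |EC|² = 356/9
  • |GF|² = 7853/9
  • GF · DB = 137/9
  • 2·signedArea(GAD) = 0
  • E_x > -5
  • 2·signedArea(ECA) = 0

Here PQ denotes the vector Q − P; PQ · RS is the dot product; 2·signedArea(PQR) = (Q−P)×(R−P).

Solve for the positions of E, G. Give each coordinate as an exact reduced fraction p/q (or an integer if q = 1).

1. E_x = -14/3  [line -8/3·x + 5/3·y + -8 = 0 ∩ |EC|² = 356/9]
2. E_y = -8/3  [line -8/3·x + 5/3·y + -8 = 0 ∩ |EC|² = 356/9]
   → E = (-14/3, -8/3)
3. G_x = -34/3  [2·signedArea(GAD) = 0 ∩ GF · DB = 137/9]
4. G_y = -40/3  [2·signedArea(GAD) = 0 ∩ GF · DB = 137/9]
   → G = (-34/3, -40/3)

E = (-14/3, -8/3)
G = (-34/3, -40/3)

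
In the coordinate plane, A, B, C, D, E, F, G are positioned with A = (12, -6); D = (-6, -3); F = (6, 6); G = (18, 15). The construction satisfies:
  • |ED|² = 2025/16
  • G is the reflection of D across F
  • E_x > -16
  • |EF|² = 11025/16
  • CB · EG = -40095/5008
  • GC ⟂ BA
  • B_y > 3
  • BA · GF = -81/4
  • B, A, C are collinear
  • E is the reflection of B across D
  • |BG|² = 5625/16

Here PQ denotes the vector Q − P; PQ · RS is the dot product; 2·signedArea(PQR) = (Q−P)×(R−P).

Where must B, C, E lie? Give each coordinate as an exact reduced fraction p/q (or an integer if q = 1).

B = (3, 15/4)
C = (1344/313, 735/313)
E = (-15, -39/4)

1. B_x = 3  [line 12·x + 9·y + -279/4 = 0 ∩ |BG|² = 5625/16]
2. B_y = 15/4  [line 12·x + 9·y + -279/4 = 0 ∩ |BG|² = 5625/16]
   → B = (3, 15/4)
3. C_x = 1344/313  [B, A, C are collinear ∩ GC ⟂ BA]
4. C_y = 735/313  [B, A, C are collinear ∩ GC ⟂ BA]
   → C = (1344/313, 735/313)
5. E_x = -15  [E is the reflection of B across D]
6. E_y = -39/4  [E is the reflection of B across D]
   → E = (-15, -39/4)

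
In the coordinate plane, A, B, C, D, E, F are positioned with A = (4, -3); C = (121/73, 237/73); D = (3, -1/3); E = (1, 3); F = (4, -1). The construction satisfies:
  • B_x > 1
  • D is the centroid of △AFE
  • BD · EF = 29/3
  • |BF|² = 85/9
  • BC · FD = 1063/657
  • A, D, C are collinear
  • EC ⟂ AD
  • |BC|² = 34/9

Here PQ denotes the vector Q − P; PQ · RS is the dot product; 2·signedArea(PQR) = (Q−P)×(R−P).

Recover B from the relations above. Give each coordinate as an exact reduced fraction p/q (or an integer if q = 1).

B = (2, 4/3)

1. B_x = 2  [BD · EF = 29/3 ∩ BC · FD = 1063/657]
2. B_y = 4/3  [BD · EF = 29/3 ∩ BC · FD = 1063/657]
   → B = (2, 4/3)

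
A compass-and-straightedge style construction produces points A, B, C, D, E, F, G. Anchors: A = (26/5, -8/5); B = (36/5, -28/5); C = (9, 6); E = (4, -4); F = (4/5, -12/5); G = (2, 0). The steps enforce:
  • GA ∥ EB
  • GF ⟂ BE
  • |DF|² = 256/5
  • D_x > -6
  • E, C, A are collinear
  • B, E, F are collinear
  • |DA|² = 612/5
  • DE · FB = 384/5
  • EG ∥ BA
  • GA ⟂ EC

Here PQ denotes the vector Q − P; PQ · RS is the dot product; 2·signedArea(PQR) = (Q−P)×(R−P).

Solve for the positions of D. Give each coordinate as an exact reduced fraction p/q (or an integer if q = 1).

D = (-28/5, 4/5)

1. D_x = -28/5  [line -32/5·x + 16/5·y + -192/5 = 0 ∩ |DF|² = 256/5]
2. D_y = 4/5  [line -32/5·x + 16/5·y + -192/5 = 0 ∩ |DF|² = 256/5]
   → D = (-28/5, 4/5)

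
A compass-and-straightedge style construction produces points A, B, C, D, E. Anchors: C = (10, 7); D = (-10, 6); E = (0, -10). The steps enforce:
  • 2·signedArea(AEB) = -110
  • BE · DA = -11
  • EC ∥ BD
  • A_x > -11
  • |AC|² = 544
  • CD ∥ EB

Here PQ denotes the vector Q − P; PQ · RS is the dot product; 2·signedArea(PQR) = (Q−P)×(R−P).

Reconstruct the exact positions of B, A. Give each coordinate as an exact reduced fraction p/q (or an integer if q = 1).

A = (-10, -5)
B = (-20, -11)

1. B_x = -20  [EC ∥ BD ∩ CD ∥ EB]
2. B_y = -11  [EC ∥ BD ∩ CD ∥ EB]
   → B = (-20, -11)
3. A_x = -10  [2·signedArea(AEB) = -110 ∩ BE · DA = -11]
4. A_y = -5  [2·signedArea(AEB) = -110 ∩ BE · DA = -11]
   → A = (-10, -5)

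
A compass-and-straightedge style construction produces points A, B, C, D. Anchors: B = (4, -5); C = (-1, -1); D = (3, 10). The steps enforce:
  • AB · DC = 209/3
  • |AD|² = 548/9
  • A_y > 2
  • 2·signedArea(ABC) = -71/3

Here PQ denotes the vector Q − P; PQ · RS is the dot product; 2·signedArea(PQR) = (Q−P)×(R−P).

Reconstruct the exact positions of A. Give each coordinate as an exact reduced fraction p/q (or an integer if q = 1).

1. A_x = 1/3  [2·signedArea(ABC) = -71/3 ∩ AB · DC = 209/3]
2. A_y = 8/3  [2·signedArea(ABC) = -71/3 ∩ AB · DC = 209/3]
   → A = (1/3, 8/3)

A = (1/3, 8/3)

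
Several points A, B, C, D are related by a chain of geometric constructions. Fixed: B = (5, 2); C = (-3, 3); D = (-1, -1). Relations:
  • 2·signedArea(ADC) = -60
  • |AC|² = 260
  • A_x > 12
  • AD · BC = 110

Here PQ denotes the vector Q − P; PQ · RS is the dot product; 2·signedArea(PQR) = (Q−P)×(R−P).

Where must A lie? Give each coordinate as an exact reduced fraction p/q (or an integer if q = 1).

A = (13, 1)

1. A_x = 13  [AD · BC = 110 ∩ 2·signedArea(ADC) = -60]
2. A_y = 1  [AD · BC = 110 ∩ 2·signedArea(ADC) = -60]
   → A = (13, 1)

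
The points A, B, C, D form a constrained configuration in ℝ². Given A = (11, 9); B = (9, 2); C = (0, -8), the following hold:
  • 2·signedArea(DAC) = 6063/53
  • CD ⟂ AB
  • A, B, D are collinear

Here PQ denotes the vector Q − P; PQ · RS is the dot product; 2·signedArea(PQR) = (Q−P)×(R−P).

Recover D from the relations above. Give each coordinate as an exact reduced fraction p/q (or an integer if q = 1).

D = (301/53, -510/53)

1. D_x = 301/53  [A, B, D are collinear ∩ CD ⟂ AB]
2. D_y = -510/53  [A, B, D are collinear ∩ CD ⟂ AB]
   → D = (301/53, -510/53)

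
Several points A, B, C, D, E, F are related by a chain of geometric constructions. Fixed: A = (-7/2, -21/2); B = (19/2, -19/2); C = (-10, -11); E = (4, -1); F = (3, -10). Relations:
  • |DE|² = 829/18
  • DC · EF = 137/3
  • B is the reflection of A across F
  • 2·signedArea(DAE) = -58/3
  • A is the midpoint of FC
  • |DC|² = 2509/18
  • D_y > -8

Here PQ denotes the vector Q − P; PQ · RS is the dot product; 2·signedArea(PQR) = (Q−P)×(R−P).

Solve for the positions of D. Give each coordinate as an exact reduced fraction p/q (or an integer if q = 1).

1. D_x = 7/6  [DC · EF = 137/3 ∩ 2·signedArea(DAE) = -58/3]
2. D_y = -43/6  [DC · EF = 137/3 ∩ 2·signedArea(DAE) = -58/3]
   → D = (7/6, -43/6)

D = (7/6, -43/6)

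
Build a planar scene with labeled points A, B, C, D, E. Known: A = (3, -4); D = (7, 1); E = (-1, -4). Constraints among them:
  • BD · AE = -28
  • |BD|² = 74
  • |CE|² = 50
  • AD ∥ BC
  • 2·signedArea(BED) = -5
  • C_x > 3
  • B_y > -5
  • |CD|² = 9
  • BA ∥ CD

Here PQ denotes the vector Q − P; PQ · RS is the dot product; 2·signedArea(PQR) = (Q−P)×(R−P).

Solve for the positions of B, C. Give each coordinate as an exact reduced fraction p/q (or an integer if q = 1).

1. B_x = 0  [2·signedArea(BED) = -5 ∩ BD · AE = -28]
2. B_y = -4  [2·signedArea(BED) = -5 ∩ BD · AE = -28]
   → B = (0, -4)
3. C_x = 4  [BA ∥ CD ∩ AD ∥ BC]
4. C_y = 1  [BA ∥ CD ∩ AD ∥ BC]
   → C = (4, 1)

B = (0, -4)
C = (4, 1)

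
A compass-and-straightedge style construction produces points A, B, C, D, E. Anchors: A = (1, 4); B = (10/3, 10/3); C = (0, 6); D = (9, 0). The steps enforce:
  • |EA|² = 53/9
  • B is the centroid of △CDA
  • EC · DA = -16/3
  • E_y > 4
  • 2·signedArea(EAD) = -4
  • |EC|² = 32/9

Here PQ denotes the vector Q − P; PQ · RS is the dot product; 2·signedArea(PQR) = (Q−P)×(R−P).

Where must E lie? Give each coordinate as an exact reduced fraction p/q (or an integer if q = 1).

E = (-4/3, 14/3)

1. E_x = -4/3  [2·signedArea(EAD) = -4 ∩ EC · DA = -16/3]
2. E_y = 14/3  [2·signedArea(EAD) = -4 ∩ EC · DA = -16/3]
   → E = (-4/3, 14/3)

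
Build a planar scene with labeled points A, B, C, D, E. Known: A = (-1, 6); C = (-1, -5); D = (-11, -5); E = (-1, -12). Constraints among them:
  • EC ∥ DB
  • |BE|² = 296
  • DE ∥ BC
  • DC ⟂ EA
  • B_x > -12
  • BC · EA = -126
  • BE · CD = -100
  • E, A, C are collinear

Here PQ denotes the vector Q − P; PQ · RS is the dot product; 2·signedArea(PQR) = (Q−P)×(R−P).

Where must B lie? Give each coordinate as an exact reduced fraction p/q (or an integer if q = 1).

B = (-11, 2)

1. B_x = -11  [DE ∥ BC ∩ EC ∥ DB]
2. B_y = 2  [DE ∥ BC ∩ EC ∥ DB]
   → B = (-11, 2)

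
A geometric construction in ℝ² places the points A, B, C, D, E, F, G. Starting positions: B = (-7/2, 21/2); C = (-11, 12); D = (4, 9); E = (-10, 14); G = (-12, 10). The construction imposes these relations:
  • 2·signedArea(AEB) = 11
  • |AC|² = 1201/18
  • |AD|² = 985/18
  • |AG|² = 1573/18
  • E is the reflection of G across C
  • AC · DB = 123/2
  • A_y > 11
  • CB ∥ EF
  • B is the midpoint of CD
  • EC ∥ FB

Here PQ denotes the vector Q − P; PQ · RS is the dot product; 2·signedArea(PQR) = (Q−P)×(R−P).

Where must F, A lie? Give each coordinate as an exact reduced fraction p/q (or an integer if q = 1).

A = (-17/6, 71/6)
F = (-5/2, 25/2)

1. F_x = -5/2  [EC ∥ FB ∩ CB ∥ EF]
2. F_y = 25/2  [EC ∥ FB ∩ CB ∥ EF]
   → F = (-5/2, 25/2)
3. A_x = -17/6  [AC · DB = 123/2 ∩ 2·signedArea(AEB) = 11]
4. A_y = 71/6  [AC · DB = 123/2 ∩ 2·signedArea(AEB) = 11]
   → A = (-17/6, 71/6)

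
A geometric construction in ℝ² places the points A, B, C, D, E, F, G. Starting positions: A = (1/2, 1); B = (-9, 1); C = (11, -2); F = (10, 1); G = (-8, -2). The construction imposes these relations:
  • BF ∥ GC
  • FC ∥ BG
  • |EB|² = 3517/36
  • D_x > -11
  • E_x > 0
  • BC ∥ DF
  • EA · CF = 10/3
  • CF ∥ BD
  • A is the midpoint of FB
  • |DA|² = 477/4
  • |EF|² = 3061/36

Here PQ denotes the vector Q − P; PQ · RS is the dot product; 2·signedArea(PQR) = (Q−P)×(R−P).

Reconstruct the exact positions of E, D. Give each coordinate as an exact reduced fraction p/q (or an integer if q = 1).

D = (-10, 4)
E = (5/6, 0)

1. E_x = 5/6  [line 1·x + -3·y + -5/6 = 0 ∩ |EB|² = 3517/36]
2. E_y = 0  [line 1·x + -3·y + -5/6 = 0 ∩ |EB|² = 3517/36]
   → E = (5/6, 0)
3. D_x = -10  [BC ∥ DF ∩ CF ∥ BD]
4. D_y = 4  [BC ∥ DF ∩ CF ∥ BD]
   → D = (-10, 4)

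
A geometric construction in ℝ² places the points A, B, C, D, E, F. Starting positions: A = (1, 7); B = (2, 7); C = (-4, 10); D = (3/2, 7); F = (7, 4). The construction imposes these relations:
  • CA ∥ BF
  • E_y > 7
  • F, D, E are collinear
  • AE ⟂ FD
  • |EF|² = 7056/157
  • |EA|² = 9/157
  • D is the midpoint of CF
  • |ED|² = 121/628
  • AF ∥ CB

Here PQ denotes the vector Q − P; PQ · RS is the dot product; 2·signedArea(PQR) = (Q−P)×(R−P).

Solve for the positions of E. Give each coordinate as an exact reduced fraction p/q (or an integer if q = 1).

1. E_x = 175/157  [F, D, E are collinear ∩ AE ⟂ FD]
2. E_y = 1132/157  [F, D, E are collinear ∩ AE ⟂ FD]
   → E = (175/157, 1132/157)

E = (175/157, 1132/157)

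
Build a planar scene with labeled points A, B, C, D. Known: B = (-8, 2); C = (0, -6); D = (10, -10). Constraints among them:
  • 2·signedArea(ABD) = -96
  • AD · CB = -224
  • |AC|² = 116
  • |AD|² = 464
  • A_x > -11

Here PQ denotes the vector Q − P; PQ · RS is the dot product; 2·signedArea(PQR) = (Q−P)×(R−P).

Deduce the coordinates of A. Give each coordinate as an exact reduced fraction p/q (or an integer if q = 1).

1. A_x = -10  [2·signedArea(ABD) = -96 ∩ AD · CB = -224]
2. A_y = -2  [2·signedArea(ABD) = -96 ∩ AD · CB = -224]
   → A = (-10, -2)

A = (-10, -2)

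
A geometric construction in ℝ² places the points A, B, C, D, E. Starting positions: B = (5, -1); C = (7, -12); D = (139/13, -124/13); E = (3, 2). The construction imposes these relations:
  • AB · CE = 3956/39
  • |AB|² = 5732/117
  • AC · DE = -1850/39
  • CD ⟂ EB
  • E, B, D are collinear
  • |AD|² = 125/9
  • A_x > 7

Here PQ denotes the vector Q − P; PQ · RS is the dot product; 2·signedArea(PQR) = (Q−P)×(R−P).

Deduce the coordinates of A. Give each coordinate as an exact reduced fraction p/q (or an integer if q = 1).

A = (295/39, -293/39)

1. A_x = 295/39  [AB · CE = 3956/39 ∩ AC · DE = -1850/39]
2. A_y = -293/39  [AB · CE = 3956/39 ∩ AC · DE = -1850/39]
   → A = (295/39, -293/39)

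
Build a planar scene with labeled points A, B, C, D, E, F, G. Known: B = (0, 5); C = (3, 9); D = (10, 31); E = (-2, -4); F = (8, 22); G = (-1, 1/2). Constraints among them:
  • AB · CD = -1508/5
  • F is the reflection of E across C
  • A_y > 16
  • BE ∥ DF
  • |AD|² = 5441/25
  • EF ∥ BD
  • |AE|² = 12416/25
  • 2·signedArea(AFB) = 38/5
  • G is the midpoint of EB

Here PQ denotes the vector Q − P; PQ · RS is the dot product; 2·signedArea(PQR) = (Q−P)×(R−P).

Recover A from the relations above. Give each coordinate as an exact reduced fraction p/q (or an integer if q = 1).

A = (6, 84/5)

1. A_x = 6  [AB · CD = -1508/5 ∩ 2·signedArea(AFB) = 38/5]
2. A_y = 84/5  [AB · CD = -1508/5 ∩ 2·signedArea(AFB) = 38/5]
   → A = (6, 84/5)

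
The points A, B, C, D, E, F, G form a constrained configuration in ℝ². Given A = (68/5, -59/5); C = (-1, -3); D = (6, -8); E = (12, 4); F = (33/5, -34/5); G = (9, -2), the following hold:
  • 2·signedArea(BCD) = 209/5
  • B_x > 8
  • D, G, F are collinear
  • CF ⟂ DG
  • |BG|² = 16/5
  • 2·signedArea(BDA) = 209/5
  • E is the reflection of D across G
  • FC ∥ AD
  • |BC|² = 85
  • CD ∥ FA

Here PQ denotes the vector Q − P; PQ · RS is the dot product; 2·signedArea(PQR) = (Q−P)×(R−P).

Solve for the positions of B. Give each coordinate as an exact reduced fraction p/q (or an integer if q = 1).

B = (41/5, -18/5)

1. B_x = 41/5  [2·signedArea(BDA) = 209/5 ∩ 2·signedArea(BCD) = 209/5]
2. B_y = -18/5  [2·signedArea(BDA) = 209/5 ∩ 2·signedArea(BCD) = 209/5]
   → B = (41/5, -18/5)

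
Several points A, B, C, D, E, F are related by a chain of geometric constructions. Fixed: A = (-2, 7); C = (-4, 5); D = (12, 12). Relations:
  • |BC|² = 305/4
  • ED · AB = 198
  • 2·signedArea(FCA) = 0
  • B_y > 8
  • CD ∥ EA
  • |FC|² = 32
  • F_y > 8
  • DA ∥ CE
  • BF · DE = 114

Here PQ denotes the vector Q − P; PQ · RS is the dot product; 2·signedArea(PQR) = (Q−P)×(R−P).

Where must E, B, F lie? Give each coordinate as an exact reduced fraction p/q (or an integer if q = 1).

1. E_x = -18  [CD ∥ EA ∩ DA ∥ CE]
2. E_y = 0  [CD ∥ EA ∩ DA ∥ CE]
   → E = (-18, 0)
3. B_x = 4  [line 30·x + 12·y + -222 = 0 ∩ |BC|² = 305/4]
4. B_y = 17/2  [line 30·x + 12·y + -222 = 0 ∩ |BC|² = 305/4]
   → B = (4, 17/2)
5. F_x = 0  [BF · DE = 114 ∩ 2·signedArea(FCA) = 0]
6. F_y = 9  [BF · DE = 114 ∩ 2·signedArea(FCA) = 0]
   → F = (0, 9)

B = (4, 17/2)
E = (-18, 0)
F = (0, 9)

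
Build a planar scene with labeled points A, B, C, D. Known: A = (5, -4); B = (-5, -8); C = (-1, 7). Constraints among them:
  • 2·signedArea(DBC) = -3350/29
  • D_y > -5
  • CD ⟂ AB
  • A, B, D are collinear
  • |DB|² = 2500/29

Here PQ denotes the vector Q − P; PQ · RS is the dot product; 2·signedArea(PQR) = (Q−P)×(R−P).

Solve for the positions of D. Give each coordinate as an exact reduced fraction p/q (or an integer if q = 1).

1. D_x = 105/29  [A, B, D are collinear ∩ CD ⟂ AB]
2. D_y = -132/29  [A, B, D are collinear ∩ CD ⟂ AB]
   → D = (105/29, -132/29)

D = (105/29, -132/29)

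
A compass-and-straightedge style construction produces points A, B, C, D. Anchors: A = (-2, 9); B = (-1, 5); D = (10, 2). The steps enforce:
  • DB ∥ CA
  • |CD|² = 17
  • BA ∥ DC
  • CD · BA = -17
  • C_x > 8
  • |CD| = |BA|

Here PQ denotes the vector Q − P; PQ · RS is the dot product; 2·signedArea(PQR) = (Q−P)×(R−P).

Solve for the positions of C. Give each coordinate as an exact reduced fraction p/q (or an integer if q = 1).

1. C_x = 9  [DB ∥ CA ∩ BA ∥ DC]
2. C_y = 6  [DB ∥ CA ∩ BA ∥ DC]
   → C = (9, 6)

C = (9, 6)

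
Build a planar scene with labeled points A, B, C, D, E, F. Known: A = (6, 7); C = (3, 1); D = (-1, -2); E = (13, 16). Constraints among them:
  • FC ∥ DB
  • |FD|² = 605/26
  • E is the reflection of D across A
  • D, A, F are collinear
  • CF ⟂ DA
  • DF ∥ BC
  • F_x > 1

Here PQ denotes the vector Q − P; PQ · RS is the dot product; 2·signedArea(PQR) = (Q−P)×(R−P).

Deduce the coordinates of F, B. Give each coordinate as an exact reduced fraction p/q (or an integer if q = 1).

1. F_x = 51/26  [D, A, F are collinear ∩ CF ⟂ DA]
2. F_y = 47/26  [D, A, F are collinear ∩ CF ⟂ DA]
   → F = (51/26, 47/26)
3. B_x = 1/26  [DF ∥ BC ∩ FC ∥ DB]
4. B_y = -73/26  [DF ∥ BC ∩ FC ∥ DB]
   → B = (1/26, -73/26)

B = (1/26, -73/26)
F = (51/26, 47/26)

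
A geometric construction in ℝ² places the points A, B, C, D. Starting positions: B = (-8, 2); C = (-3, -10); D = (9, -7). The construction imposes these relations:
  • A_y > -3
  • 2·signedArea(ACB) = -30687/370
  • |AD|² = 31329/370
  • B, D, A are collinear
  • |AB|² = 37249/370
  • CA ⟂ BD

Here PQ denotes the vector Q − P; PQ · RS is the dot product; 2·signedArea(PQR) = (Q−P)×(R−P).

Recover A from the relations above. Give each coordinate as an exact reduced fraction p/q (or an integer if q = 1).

1. A_x = 321/370  [B, D, A are collinear ∩ CA ⟂ BD]
2. A_y = -997/370  [B, D, A are collinear ∩ CA ⟂ BD]
   → A = (321/370, -997/370)

A = (321/370, -997/370)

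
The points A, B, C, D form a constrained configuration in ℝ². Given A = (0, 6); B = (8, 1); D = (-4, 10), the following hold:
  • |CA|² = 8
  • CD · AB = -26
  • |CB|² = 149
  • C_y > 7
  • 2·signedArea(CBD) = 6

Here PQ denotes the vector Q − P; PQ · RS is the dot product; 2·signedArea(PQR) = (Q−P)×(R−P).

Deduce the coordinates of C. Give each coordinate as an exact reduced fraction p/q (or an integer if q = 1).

1. C_x = -2  [2·signedArea(CBD) = 6 ∩ CD · AB = -26]
2. C_y = 8  [2·signedArea(CBD) = 6 ∩ CD · AB = -26]
   → C = (-2, 8)

C = (-2, 8)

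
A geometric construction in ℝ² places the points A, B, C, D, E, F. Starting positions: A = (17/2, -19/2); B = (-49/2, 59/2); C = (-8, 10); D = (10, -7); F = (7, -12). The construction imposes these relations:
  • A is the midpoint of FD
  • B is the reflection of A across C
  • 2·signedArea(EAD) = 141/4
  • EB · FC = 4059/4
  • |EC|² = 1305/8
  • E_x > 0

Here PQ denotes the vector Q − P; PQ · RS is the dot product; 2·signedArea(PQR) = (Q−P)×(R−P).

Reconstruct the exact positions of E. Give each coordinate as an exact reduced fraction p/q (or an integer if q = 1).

1. E_x = 1/4  [EB · FC = 4059/4 ∩ 2·signedArea(EAD) = 141/4]
2. E_y = 1/4  [EB · FC = 4059/4 ∩ 2·signedArea(EAD) = 141/4]
   → E = (1/4, 1/4)

E = (1/4, 1/4)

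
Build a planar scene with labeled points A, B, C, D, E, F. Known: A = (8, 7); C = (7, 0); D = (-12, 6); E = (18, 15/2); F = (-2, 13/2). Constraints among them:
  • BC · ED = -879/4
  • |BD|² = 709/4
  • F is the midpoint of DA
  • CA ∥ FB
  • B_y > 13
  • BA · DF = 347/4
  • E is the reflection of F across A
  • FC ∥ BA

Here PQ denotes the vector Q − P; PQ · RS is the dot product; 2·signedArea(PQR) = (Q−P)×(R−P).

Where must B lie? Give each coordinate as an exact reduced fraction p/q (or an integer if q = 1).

1. B_x = -1  [FC ∥ BA ∩ CA ∥ FB]
2. B_y = 27/2  [FC ∥ BA ∩ CA ∥ FB]
   → B = (-1, 27/2)

B = (-1, 27/2)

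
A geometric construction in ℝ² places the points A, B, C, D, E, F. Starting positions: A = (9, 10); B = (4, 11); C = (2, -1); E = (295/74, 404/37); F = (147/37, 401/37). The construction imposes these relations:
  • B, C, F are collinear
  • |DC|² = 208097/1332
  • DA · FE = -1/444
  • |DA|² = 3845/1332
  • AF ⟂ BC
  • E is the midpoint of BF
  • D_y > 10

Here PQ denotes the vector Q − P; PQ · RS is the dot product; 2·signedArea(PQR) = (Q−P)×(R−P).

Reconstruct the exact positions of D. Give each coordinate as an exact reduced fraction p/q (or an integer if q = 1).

1. D_x = 1627/222  [line -1/74·x + -3/37·y + 415/444 = 0 ∩ |DA|² = 3845/1332]
2. D_y = 1144/111  [line -1/74·x + -3/37·y + 415/444 = 0 ∩ |DA|² = 3845/1332]
   → D = (1627/222, 1144/111)

D = (1627/222, 1144/111)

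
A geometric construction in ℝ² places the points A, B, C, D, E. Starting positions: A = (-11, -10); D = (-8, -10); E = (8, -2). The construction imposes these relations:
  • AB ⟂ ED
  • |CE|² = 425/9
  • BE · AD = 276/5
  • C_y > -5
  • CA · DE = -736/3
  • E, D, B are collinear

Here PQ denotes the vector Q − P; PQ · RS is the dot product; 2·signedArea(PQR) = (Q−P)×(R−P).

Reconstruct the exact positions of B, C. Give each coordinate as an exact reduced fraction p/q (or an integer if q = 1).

B = (-52/5, -56/5)
C = (5/3, -14/3)

1. B_x = -52/5  [E, D, B are collinear ∩ AB ⟂ ED]
2. B_y = -56/5  [E, D, B are collinear ∩ AB ⟂ ED]
   → B = (-52/5, -56/5)
3. C_x = 5/3  [line -16·x + -8·y + -32/3 = 0 ∩ |CE|² = 425/9]
4. C_y = -14/3  [line -16·x + -8·y + -32/3 = 0 ∩ |CE|² = 425/9]
   → C = (5/3, -14/3)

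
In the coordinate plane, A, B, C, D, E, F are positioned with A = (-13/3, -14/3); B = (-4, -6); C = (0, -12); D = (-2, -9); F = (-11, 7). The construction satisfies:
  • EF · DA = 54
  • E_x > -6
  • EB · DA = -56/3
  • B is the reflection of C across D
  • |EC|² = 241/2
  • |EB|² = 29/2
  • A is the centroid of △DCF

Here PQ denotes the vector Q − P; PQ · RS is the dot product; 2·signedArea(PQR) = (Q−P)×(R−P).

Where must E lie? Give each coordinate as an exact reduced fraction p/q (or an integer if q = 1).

1. E_x = -11/2  [line 7/3·x + -13/3·y + 2 = 0 ∩ |EB|² = 29/2]
2. E_y = -5/2  [line 7/3·x + -13/3·y + 2 = 0 ∩ |EB|² = 29/2]
   → E = (-11/2, -5/2)

E = (-11/2, -5/2)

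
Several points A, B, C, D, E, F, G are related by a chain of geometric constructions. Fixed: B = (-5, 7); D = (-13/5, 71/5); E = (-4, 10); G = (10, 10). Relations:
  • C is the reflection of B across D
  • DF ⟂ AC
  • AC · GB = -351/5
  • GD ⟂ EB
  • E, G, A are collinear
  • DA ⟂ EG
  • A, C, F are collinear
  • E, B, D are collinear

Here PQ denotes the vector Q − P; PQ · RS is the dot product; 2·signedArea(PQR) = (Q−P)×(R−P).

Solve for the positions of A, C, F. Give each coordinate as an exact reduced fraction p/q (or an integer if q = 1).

1. A_x = -13/5  [E, G, A are collinear ∩ DA ⟂ EG]
2. A_y = 10  [E, G, A are collinear ∩ DA ⟂ EG]
   → A = (-13/5, 10)
3. C_x = -1/5  [C is the reflection of B across D]
4. C_y = 107/5  [C is the reflection of B across D]
   → C = (-1/5, 107/5)
5. F_x = -661/377  [A, C, F are collinear ∩ DF ⟂ AC]
6. F_y = 26431/1885  [A, C, F are collinear ∩ DF ⟂ AC]
   → F = (-661/377, 26431/1885)

A = (-13/5, 10)
C = (-1/5, 107/5)
F = (-661/377, 26431/1885)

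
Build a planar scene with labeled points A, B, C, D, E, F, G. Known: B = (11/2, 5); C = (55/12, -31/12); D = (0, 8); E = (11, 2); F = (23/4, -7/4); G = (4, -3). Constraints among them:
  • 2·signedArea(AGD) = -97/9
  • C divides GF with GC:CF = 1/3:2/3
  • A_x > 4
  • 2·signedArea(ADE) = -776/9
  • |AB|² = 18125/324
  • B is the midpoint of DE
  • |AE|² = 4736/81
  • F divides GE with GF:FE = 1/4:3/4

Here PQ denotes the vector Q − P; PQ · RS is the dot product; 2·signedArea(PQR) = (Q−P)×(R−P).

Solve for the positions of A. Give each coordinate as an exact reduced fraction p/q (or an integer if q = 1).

A = (43/9, -22/9)

1. A_x = 43/9  [2·signedArea(ADE) = -776/9 ∩ 2·signedArea(AGD) = -97/9]
2. A_y = -22/9  [2·signedArea(ADE) = -776/9 ∩ 2·signedArea(AGD) = -97/9]
   → A = (43/9, -22/9)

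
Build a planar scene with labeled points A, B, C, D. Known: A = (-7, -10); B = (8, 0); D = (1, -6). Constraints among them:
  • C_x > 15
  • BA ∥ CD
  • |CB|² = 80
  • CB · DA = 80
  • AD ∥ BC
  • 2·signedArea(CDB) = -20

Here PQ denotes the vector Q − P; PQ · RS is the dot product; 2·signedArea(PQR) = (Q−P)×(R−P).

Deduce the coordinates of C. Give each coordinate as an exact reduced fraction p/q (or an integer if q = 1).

1. C_x = 16  [BA ∥ CD ∩ AD ∥ BC]
2. C_y = 4  [BA ∥ CD ∩ AD ∥ BC]
   → C = (16, 4)

C = (16, 4)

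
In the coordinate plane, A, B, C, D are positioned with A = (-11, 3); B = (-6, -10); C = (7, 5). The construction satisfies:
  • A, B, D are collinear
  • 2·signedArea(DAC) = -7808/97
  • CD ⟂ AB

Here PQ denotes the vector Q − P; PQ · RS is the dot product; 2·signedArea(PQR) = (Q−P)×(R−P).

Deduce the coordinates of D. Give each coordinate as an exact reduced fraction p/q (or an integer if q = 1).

1. D_x = -907/97  [A, B, D are collinear ∩ CD ⟂ AB]
2. D_y = -125/97  [A, B, D are collinear ∩ CD ⟂ AB]
   → D = (-907/97, -125/97)

D = (-907/97, -125/97)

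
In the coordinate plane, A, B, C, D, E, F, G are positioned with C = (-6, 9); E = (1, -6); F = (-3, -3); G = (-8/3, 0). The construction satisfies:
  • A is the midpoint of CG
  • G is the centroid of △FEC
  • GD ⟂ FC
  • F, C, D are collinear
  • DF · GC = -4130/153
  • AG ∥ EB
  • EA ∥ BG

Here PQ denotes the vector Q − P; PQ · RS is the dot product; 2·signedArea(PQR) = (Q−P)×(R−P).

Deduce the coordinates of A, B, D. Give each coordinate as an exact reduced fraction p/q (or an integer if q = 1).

1. A_x = -13/3  [A is the midpoint of CG]
2. A_y = 9/2  [A is the midpoint of CG]
   → A = (-13/3, 9/2)
3. B_x = 8/3  [EA ∥ BG ∩ AG ∥ EB]
4. B_y = -21/2  [EA ∥ BG ∩ AG ∥ EB]
   → B = (8/3, -21/2)
5. D_x = -188/51  [F, C, D are collinear ∩ GD ⟂ FC]
6. D_y = -13/51  [F, C, D are collinear ∩ GD ⟂ FC]
   → D = (-188/51, -13/51)

A = (-13/3, 9/2)
B = (8/3, -21/2)
D = (-188/51, -13/51)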